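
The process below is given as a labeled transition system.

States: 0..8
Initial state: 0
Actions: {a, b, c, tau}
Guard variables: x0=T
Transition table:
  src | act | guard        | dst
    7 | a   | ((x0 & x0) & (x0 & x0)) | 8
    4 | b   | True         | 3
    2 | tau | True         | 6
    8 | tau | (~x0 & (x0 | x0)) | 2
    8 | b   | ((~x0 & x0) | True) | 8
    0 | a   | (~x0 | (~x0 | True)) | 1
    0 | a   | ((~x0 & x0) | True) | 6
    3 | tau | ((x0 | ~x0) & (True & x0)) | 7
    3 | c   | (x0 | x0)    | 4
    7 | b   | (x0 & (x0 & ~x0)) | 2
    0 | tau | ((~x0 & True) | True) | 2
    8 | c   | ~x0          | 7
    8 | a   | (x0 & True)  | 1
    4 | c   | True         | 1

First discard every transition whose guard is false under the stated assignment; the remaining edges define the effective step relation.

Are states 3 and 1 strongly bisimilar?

Answer: NOT BISIMILAR

Analysis:
Refine partition for ~:
  round 0: {{0,1,2,3,4,5,6,7,8}}
  round 1: {{0},{1,5,6},{2},{3},{4},{7},{8}}
stable after 2 split(s): 7 block(s)
3∈{3}, 1∈{1,5,6}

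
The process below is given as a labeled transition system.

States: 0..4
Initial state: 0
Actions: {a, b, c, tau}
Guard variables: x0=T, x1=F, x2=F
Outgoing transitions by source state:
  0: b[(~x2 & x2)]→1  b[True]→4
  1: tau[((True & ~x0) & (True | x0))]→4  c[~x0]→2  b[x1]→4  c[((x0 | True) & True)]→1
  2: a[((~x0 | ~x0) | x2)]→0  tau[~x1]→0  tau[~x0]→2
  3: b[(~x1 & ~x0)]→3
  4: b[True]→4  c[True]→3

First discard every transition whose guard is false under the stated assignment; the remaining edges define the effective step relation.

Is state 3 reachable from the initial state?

Answer: REACHABLE

Working:
Guard filter leaves 5 enabled edge(s).
depth 0: {0}
depth 1: {4}  cumulative {0,4}
depth 2: {3}  cumulative {0,3,4}
Reach set: {0,3,4}
witness 3: b·c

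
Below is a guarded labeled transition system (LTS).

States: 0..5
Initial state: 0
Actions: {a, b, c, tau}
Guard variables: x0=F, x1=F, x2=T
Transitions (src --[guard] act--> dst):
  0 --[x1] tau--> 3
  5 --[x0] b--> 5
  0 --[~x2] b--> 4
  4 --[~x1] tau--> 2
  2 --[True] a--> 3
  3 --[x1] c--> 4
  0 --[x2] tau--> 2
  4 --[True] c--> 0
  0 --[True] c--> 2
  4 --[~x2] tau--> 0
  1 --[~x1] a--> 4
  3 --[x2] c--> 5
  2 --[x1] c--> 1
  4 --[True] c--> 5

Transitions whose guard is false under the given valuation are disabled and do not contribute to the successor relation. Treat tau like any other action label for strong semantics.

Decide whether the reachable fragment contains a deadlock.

Reachable = {0,2,3,5}
  0: c→2  tau→2  [2 out]
  2: a→3  [1 out]
  3: c→5  [1 out]
  5: ∅  [deadlock]
witness 5: tau·a·c

Answer: DEADLOCK at state 5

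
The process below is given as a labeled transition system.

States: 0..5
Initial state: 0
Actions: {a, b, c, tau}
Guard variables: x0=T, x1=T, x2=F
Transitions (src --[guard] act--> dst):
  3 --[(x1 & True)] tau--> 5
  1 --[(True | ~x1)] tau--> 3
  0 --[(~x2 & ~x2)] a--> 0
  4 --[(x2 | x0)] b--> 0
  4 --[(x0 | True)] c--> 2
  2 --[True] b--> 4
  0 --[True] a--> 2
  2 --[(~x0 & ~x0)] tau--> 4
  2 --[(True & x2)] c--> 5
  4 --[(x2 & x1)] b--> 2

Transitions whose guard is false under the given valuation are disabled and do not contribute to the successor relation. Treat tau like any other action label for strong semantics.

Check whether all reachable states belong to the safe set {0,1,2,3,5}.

Safe = {0,1,2,3,5}
Reach set: {0,2,4}
  0: ✓
  2: ✓
  4: VIOLATES
witness against invariant: a·b → 4

Answer: INVARIANT VIOLATED at state 4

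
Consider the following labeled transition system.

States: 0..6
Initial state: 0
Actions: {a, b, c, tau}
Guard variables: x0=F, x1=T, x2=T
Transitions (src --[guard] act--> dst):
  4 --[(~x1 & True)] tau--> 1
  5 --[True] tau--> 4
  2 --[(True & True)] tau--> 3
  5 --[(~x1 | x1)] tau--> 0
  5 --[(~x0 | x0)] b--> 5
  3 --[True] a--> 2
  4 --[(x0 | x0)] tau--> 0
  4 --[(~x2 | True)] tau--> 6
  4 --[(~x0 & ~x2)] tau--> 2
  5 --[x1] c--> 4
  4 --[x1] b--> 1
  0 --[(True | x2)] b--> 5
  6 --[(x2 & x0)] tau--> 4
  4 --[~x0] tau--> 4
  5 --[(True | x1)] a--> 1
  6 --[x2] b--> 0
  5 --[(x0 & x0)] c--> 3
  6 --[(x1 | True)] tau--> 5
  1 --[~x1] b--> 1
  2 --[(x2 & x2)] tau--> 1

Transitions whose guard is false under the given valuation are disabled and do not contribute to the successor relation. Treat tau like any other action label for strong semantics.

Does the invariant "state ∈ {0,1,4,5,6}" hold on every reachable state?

Answer: INVARIANT HOLDS

Working:
Safe = {0,1,4,5,6}
Reachable = {0,1,4,5,6}
  0: ok
  1: ok
  4: ok
  5: ok
  6: ok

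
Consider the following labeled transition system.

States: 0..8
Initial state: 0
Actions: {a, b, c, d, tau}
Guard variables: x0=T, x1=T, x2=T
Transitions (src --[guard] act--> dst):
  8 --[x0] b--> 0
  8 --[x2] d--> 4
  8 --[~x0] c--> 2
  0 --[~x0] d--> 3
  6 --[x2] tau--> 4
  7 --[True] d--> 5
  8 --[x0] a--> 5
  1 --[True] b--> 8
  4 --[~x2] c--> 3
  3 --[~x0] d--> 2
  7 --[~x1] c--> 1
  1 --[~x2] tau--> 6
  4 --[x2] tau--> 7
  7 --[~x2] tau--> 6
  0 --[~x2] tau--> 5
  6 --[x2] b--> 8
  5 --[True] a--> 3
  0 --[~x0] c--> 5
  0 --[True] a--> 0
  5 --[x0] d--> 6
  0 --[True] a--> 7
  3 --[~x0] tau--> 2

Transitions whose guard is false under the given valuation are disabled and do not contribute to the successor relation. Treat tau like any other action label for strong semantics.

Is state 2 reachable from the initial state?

Answer: UNREACHABLE

Working:
After dropping false guards: 12 live edges.
L0 = {0}
L1 = {7}  total {0,7}
L2 = {5}  total {0,5,7}
L3 = {3,6}  total {0,3,5,6,7}
L4 = {4,8}  total {0,3,4,5,6,7,8}
Reach set: {0,3,4,5,6,7,8}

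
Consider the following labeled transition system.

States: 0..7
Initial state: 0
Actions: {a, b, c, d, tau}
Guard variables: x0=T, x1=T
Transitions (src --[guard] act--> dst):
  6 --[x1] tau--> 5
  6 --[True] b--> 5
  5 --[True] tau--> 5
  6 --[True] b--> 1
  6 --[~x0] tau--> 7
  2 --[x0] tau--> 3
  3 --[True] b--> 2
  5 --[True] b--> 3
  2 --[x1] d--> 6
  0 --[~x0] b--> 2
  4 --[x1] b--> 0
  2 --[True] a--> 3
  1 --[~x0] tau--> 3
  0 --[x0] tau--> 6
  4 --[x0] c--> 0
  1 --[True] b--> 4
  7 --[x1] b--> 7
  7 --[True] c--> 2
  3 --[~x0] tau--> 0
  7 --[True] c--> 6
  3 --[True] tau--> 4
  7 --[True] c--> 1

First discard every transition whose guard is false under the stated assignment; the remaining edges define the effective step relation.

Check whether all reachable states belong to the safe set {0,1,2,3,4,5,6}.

Inv-set: {0,1,2,3,4,5,6}
R = {0,1,2,3,4,5,6}
  0: safe
  1: safe
  2: safe
  3: safe
  4: safe
  5: safe
  6: safe

Answer: INVARIANT HOLDS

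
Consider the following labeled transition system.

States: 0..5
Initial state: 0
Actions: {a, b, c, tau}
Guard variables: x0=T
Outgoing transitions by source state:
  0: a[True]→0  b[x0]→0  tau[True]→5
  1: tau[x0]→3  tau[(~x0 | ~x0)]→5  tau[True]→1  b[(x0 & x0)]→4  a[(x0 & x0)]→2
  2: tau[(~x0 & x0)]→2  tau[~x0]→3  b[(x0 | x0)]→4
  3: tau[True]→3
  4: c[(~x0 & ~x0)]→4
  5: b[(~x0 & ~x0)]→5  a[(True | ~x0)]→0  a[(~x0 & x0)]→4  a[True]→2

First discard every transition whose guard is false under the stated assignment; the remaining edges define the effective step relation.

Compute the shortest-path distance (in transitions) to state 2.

BFS to 2:
  L0 = {0}
  L1 = {5}
  L2 = {2}
depth(2)=2, e.g. tau·a

Answer: 2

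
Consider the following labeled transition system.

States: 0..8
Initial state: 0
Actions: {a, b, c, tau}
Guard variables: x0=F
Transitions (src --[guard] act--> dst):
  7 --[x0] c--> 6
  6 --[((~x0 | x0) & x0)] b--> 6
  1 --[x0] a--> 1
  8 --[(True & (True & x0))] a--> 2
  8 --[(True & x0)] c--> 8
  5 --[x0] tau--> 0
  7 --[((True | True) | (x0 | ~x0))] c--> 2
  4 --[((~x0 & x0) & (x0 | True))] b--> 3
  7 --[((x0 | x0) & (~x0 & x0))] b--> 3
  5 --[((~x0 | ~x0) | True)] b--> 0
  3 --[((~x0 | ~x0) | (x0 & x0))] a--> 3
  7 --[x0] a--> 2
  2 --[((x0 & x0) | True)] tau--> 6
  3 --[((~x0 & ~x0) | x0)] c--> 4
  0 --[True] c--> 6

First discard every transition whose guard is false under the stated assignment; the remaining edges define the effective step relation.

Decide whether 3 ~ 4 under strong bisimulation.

Answer: NOT BISIMILAR

Trace:
Bisimulation quotient by refinement:
  P[0] = {{0,1,2,3,4,5,6,7,8}}
  P[1] = {{0,7},{1,4,6,8},{2},{3},{5}}
  P[2] = {{0},{1,4,6,8},{2},{3},{5},{7}}
stable after 3 split(s): 6 block(s)
3∈{3}, 4∈{1,4,6,8}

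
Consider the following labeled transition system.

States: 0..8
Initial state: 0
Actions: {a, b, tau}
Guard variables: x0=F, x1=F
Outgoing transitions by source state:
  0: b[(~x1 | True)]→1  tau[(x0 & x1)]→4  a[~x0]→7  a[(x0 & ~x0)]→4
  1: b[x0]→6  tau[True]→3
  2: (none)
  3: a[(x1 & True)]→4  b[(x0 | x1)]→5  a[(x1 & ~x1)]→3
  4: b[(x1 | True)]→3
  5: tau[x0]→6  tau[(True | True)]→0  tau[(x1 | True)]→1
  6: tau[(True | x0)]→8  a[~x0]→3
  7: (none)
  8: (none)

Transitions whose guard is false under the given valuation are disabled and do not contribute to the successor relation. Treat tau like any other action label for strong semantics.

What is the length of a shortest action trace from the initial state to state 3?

Answer: 2

Working:
Layered search for 3:
  depth 0: {0}
  depth 1: {1,7}
  depth 2: {3}
first hit 3 at d=2 via b·tau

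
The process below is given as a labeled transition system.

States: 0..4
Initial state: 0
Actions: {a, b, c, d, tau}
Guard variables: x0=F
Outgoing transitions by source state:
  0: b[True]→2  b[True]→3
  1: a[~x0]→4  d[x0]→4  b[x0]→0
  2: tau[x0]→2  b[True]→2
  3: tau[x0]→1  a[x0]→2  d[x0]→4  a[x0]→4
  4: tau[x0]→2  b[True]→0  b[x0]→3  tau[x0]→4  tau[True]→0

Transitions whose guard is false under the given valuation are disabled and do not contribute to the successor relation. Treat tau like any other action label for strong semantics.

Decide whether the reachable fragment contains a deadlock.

R = {0,2,3}
  0: b→2  b→3  [2 exit(s)]
  2: b→2  [1 exit(s)]
  3: ∅  [STUCK]
trace reaching 3: b

Answer: DEADLOCK at state 3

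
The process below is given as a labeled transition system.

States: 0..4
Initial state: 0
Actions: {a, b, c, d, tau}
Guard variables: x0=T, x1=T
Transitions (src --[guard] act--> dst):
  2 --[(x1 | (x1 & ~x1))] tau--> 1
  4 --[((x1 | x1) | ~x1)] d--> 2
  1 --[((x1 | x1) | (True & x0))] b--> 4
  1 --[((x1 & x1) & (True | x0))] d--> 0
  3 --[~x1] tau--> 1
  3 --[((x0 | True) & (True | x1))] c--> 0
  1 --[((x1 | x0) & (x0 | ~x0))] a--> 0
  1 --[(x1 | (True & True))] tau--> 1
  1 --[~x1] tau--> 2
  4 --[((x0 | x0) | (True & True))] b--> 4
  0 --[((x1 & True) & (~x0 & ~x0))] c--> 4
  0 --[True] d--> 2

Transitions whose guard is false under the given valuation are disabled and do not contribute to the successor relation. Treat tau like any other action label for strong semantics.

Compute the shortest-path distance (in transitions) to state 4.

Breadth-first toward 4:
  Layer 0: {0}
  Layer 1: {2}
  Layer 2: {1}
  Layer 3: {4}
4 enters at depth 3; path d·tau·b

Answer: 3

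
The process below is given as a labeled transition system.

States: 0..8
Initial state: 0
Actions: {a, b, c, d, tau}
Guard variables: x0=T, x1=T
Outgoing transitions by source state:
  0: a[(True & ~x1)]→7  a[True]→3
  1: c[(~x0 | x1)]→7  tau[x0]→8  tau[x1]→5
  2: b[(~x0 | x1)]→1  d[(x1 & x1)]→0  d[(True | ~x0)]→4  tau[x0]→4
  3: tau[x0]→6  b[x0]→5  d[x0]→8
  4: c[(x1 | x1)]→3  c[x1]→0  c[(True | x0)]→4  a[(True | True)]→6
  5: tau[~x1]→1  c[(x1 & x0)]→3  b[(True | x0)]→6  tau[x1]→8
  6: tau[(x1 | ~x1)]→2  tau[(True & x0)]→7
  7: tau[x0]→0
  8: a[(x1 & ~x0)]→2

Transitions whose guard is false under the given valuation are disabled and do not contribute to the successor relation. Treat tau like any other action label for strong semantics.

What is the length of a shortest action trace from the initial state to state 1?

Answer: 4

Analysis:
BFS to 1:
  Layer 0: {0}
  Layer 1: {3}
  Layer 2: {5,6,8}
  Layer 3: {2,7}
  Layer 4: {1,4}
1 enters at depth 4; path a·tau·tau·b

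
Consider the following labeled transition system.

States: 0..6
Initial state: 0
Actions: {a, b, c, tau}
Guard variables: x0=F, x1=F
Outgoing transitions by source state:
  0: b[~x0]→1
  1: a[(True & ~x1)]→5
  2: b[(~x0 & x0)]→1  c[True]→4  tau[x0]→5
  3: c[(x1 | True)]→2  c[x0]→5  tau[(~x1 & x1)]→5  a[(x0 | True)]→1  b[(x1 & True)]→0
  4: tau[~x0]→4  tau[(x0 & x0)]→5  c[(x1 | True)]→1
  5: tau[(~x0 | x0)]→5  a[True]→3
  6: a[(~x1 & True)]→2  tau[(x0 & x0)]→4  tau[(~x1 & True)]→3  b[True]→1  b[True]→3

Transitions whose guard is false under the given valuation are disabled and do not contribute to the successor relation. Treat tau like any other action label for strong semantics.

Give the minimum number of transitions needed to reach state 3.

Breadth-first toward 3:
  depth 0: {0}
  depth 1: {1}
  depth 2: {5}
  depth 3: {3}
first hit 3 at d=3 via b·a·a

Answer: 3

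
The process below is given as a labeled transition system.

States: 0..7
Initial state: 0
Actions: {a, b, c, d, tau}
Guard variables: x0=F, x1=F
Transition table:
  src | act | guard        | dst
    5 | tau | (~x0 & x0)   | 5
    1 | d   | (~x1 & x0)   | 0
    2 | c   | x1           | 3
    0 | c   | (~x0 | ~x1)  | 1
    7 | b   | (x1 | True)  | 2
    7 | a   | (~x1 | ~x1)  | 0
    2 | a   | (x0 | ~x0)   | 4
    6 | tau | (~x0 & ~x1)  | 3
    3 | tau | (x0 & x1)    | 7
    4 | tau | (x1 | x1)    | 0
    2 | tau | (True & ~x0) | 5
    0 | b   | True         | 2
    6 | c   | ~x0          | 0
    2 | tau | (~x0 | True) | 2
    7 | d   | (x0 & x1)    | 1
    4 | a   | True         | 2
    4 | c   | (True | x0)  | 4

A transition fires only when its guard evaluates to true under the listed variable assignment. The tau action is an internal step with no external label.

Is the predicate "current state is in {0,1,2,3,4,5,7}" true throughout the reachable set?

Answer: INVARIANT HOLDS

Working:
Safe = {0,1,2,3,4,5,7}
Reachable = {0,1,2,4,5}
  0: ok
  1: ok
  2: ok
  4: ok
  5: ok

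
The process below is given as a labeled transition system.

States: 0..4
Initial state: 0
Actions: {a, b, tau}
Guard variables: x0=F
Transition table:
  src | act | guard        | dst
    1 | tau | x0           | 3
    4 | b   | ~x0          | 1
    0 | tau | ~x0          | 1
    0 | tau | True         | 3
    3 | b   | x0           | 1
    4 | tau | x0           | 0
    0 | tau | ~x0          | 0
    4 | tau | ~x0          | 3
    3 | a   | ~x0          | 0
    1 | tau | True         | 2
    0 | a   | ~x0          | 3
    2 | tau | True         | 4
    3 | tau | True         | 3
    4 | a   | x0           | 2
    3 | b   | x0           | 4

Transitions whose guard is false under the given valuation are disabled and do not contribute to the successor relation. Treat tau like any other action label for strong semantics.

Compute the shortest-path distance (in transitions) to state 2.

Answer: 2

Analysis:
Layered search for 2:
  L0 = {0}
  L1 = {1,3}
  L2 = {2}
2 enters at depth 2; path tau·tau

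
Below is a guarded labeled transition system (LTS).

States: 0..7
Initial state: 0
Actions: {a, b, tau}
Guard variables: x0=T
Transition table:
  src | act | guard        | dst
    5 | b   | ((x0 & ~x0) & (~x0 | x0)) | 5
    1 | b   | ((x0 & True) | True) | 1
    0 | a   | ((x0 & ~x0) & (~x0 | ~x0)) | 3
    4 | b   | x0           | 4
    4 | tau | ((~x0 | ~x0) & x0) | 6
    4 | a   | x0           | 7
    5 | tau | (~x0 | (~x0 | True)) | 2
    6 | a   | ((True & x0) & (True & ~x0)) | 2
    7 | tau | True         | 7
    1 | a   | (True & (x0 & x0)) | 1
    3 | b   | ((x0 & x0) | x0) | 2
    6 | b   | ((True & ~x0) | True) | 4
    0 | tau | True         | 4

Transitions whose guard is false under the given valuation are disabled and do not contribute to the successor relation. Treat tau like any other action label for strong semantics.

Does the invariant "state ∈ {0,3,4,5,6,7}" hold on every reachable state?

Answer: INVARIANT HOLDS

Working:
Inv-set: {0,3,4,5,6,7}
Reachable = {0,4,7}
  0: safe
  4: safe
  7: safe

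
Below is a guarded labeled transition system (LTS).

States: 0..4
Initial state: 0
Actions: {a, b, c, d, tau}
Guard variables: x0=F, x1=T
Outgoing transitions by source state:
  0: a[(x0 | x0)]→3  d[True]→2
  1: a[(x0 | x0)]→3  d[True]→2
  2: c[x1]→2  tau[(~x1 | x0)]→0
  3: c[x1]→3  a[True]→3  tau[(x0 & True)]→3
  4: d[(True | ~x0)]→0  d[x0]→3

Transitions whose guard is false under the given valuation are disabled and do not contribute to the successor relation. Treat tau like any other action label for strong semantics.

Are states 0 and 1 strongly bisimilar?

Answer: BISIMILAR

Working:
Refine partition for ~:
  round 0: {{0,1,2,3,4}}
  round 1: {{0,1,4},{2},{3}}
  round 2: {{0,1},{2},{3},{4}}
4 equivalence class(es) (converged in 3)
[0]={0,1}  [1]={0,1}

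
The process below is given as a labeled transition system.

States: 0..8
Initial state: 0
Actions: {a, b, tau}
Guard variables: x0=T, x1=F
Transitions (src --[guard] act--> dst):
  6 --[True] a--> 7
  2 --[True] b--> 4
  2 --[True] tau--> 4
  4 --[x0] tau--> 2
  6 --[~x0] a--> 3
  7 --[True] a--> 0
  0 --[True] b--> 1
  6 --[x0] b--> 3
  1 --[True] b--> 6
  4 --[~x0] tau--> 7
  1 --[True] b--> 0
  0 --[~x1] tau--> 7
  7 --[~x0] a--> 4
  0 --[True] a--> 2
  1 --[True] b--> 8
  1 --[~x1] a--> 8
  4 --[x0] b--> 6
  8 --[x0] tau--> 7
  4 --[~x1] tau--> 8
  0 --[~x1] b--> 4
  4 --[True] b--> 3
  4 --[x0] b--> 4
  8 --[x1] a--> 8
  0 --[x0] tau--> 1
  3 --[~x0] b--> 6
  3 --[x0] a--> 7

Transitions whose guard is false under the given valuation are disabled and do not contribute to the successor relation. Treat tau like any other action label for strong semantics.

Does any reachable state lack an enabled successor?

Reachable = {0,1,2,3,4,6,7,8}
  0: a→2  b→1  b→4  tau→1  tau→7  [5 out]
  1: a→8  b→0  b→6  b→8  [4 out]
  2: b→4  tau→4  [2 out]
  3: a→7  [1 out]
  4: b→3  b→4  b→6  tau→2  tau→8  [5 out]
  6: a→7  b→3  [2 out]
  7: a→0  [1 out]
  8: tau→7  [1 out]

Answer: DEADLOCK-FREE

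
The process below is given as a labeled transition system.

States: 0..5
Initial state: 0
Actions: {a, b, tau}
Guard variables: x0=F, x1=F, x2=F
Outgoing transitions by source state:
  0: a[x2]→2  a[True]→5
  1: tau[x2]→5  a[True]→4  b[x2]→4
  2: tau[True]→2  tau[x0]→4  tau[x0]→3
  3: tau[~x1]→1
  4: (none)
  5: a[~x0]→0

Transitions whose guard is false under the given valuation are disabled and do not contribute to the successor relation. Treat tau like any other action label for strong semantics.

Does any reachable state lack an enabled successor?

Reachable = {0,5}
  0: a→5  [1 out]
  5: a→0  [1 out]

Answer: DEADLOCK-FREE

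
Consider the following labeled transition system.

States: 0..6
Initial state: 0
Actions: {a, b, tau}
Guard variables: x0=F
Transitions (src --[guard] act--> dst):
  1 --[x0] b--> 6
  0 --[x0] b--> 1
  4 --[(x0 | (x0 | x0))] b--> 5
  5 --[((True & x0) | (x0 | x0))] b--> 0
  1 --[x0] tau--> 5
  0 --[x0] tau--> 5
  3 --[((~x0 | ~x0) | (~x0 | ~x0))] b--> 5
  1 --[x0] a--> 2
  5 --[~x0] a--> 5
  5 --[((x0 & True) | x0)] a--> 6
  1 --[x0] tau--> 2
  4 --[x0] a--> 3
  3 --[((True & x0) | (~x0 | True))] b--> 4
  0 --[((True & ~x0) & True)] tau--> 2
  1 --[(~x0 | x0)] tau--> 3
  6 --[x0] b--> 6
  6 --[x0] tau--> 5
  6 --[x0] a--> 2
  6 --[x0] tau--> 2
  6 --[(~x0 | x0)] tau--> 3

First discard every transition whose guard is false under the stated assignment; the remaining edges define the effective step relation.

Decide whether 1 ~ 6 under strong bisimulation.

Answer: BISIMILAR

Working:
Compute ~ classes (split until stable):
  round 0: {{0,1,2,3,4,5,6}}
  round 1: {{0,1,6},{2,4},{3},{5}}
  round 2: {{0},{1,6},{2,4},{3},{5}}
Fixed point at round 3; 5 class(es).
class of 1: {1,6}; class of 6: {1,6}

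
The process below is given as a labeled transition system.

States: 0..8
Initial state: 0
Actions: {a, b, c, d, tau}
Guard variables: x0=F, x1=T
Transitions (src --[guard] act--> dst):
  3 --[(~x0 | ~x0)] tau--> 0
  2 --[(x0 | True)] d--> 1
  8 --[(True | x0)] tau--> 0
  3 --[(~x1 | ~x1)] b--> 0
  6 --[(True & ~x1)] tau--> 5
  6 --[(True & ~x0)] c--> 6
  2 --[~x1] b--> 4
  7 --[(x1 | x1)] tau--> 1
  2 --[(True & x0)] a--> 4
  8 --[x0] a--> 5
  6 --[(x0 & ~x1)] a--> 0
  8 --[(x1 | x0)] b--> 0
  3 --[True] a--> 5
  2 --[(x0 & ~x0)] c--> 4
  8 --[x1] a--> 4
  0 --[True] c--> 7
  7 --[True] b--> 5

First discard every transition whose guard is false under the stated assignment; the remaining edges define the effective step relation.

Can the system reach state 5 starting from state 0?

After dropping false guards: 10 live edges.
depth 0: {0}
depth 1: {7}  cumulative {0,7}
depth 2: {1,5}  cumulative {0,1,5,7}
R = {0,1,5,7}
witness 5: c·b

Answer: REACHABLE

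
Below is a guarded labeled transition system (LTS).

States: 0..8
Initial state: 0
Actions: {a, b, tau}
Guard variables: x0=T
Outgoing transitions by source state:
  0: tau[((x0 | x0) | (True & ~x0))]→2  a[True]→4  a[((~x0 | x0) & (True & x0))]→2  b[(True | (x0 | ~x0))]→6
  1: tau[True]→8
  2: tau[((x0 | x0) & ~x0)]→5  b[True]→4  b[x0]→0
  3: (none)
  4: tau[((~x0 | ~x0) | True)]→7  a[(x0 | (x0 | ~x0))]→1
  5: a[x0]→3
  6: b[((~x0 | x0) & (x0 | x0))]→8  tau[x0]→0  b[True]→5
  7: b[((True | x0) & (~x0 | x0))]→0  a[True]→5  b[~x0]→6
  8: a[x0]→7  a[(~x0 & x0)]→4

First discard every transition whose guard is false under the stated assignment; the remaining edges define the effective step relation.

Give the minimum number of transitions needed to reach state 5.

BFS to 5:
  depth 0: {0}
  depth 1: {2,4,6}
  depth 2: {1,5,7,8}
5 enters at depth 2; path b·b

Answer: 2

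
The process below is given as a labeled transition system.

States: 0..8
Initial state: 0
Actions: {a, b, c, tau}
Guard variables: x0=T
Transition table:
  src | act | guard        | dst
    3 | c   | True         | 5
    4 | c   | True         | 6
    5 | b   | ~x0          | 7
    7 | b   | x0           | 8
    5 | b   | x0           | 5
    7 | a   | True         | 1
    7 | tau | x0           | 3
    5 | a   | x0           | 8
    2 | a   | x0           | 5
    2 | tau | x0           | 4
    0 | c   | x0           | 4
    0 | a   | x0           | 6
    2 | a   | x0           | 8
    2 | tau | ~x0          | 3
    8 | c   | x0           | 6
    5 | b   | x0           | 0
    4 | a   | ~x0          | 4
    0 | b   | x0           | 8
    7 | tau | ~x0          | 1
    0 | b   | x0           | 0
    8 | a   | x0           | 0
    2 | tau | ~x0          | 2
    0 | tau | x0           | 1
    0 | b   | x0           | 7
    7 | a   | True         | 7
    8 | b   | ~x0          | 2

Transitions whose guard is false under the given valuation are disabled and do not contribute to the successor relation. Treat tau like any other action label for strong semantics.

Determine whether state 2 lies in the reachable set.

Answer: UNREACHABLE

Analysis:
20 transition(s) survive guard evaluation.
depth 0: {0}
depth 1: {1,4,6,7,8}  total {0,1,4,6,7,8}
depth 2: {3}  total {0,1,3,4,6,7,8}
depth 3: {5}  total {0,1,3,4,5,6,7,8}
Reachable = {0,1,3,4,5,6,7,8}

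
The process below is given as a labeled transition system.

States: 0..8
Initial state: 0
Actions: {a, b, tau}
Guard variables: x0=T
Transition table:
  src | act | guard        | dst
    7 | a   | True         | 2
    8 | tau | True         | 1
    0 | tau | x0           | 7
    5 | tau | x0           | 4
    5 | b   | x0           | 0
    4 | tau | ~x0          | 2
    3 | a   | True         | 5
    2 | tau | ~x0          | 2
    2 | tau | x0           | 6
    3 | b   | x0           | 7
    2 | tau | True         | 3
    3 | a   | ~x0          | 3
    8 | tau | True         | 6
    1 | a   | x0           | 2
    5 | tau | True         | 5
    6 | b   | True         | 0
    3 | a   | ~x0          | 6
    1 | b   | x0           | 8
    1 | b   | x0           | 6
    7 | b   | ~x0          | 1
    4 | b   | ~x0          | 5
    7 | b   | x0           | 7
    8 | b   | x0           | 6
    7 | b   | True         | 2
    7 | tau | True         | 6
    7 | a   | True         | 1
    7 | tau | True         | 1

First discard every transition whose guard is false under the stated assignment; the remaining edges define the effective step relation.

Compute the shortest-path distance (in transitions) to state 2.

Answer: 2

Analysis:
Breadth-first toward 2:
  Layer 0: {0}
  Layer 1: {7}
  Layer 2: {1,2,6}
2 enters at depth 2; path tau·a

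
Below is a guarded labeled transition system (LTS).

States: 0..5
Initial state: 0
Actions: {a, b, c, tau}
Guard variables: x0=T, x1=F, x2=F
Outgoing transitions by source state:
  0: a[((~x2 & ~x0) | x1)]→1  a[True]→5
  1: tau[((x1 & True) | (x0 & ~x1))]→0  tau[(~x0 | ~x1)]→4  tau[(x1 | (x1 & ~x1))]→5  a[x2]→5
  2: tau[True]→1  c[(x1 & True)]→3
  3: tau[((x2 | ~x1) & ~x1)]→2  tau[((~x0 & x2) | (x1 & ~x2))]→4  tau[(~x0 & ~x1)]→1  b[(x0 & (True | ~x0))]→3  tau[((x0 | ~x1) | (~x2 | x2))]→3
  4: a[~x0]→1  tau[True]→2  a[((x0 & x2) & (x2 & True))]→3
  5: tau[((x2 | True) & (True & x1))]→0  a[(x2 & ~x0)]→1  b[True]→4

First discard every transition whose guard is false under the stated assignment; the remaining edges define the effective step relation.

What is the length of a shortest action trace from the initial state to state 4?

Layered search for 4:
  depth 0: {0}
  depth 1: {5}
  depth 2: {4}
depth(4)=2, e.g. a·b

Answer: 2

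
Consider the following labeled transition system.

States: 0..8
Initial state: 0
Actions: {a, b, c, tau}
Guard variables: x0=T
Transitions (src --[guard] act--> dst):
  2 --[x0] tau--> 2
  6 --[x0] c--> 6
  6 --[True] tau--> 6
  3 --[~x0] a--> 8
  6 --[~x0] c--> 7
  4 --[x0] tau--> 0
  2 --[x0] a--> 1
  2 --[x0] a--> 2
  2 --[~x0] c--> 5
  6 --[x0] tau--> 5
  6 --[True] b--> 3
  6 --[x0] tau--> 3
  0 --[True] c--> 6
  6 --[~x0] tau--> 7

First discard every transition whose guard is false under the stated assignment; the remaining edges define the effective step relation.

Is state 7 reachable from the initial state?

Answer: UNREACHABLE

Analysis:
Guard filter leaves 10 enabled edge(s).
L0 = {0}
L1 = {6}  cumulative {0,6}
L2 = {3,5}  cumulative {0,3,5,6}
R = {0,3,5,6}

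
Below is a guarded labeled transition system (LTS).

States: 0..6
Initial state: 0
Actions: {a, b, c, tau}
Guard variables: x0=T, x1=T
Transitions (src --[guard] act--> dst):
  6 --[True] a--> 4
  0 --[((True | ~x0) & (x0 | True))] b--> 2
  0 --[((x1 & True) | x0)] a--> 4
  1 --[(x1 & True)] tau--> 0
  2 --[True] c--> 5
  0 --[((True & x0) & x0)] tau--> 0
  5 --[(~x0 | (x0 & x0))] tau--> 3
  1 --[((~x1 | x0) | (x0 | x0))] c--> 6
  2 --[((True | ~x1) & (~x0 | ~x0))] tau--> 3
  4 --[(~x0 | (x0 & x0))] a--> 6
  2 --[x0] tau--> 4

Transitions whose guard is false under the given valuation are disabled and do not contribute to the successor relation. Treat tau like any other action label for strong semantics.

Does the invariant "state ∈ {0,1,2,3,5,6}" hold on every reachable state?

Safe = {0,1,2,3,5,6}
Reach set: {0,2,3,4,5,6}
  0: ok
  2: ok
  3: ok
  4: ✗ unsafe
  5: ok
  6: ok
counterexample path to 4: a

Answer: INVARIANT VIOLATED at state 4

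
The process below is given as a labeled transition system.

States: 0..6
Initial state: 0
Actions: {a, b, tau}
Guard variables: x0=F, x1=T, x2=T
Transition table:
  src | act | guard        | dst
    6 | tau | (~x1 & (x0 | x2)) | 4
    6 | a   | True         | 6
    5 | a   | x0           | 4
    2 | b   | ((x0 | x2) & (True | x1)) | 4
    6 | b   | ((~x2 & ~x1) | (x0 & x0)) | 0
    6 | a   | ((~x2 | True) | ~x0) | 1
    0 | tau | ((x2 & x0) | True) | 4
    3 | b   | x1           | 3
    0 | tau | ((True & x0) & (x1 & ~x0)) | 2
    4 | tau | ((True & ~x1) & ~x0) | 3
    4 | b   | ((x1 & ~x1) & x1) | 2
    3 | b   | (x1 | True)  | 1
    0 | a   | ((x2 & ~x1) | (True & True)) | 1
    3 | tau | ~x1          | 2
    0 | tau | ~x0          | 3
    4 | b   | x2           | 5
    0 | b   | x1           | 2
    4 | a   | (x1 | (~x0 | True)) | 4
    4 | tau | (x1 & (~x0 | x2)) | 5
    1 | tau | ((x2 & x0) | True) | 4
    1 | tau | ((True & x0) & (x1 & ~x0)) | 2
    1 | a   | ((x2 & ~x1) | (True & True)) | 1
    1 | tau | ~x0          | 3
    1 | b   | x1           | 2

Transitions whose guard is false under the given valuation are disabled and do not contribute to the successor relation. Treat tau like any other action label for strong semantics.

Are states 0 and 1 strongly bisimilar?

Answer: BISIMILAR

Analysis:
Bisimulation quotient by refinement:
  round 0: {{0,1,2,3,4,5,6}}
  round 1: {{0,1,4},{2,3},{5},{6}}
  round 2: {{0,1},{2},{3},{4},{5},{6}}
6 equivalence class(es) (converged in 3)
0∈{0,1}, 1∈{0,1}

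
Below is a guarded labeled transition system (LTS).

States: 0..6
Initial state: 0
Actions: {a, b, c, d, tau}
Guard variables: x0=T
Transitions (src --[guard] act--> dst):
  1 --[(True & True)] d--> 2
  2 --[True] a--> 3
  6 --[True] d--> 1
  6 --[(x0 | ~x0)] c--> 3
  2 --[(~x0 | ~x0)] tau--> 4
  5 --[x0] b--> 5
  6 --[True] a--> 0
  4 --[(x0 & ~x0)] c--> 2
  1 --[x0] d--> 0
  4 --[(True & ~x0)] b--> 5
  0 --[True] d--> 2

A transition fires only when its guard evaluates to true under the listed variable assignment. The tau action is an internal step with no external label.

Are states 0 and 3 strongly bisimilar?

Answer: NOT BISIMILAR

Working:
Refine partition for ~:
  π0 = {{0,1,2,3,4,5,6}}
  π1 = {{0,1},{2},{3,4},{5},{6}}
  π2 = {{0},{1},{2},{3,4},{5},{6}}
6 equivalence class(es) (converged in 3)
class of 0: {0}; class of 3: {3,4}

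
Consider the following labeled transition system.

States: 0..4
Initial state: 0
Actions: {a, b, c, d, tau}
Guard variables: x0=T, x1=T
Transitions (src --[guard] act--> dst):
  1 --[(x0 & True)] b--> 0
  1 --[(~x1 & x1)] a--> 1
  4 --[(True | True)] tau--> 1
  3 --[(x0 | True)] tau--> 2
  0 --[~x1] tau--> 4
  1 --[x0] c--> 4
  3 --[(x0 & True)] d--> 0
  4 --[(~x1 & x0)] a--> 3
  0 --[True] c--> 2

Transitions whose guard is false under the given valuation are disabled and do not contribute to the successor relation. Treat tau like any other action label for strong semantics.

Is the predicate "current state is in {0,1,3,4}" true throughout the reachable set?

Answer: INVARIANT VIOLATED at state 2

Working:
Safe = {0,1,3,4}
Reachable = {0,2}
  0: ok
  2: outside
witness against invariant: c → 2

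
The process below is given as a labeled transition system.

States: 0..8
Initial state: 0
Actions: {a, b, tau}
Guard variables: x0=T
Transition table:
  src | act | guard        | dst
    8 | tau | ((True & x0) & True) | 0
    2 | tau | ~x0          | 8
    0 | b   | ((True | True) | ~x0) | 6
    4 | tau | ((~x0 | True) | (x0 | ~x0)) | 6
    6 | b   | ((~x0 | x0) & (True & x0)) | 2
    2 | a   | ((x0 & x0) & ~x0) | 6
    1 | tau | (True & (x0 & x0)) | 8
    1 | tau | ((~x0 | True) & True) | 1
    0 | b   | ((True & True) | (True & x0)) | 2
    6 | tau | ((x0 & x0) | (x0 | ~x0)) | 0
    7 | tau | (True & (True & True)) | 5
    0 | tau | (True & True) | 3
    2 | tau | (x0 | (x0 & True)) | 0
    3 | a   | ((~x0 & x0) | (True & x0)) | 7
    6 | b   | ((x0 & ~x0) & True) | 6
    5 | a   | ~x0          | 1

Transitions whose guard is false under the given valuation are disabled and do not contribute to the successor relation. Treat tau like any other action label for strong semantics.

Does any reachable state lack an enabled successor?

R = {0,2,3,5,6,7}
  0: b→2  b→6  tau→3  [3 out]
  2: tau→0  [1 out]
  3: a→7  [1 out]
  5: ∅  [STUCK]
  6: b→2  tau→0  [2 out]
  7: tau→5  [1 out]
Path to 5: tau·a·tau

Answer: DEADLOCK at state 5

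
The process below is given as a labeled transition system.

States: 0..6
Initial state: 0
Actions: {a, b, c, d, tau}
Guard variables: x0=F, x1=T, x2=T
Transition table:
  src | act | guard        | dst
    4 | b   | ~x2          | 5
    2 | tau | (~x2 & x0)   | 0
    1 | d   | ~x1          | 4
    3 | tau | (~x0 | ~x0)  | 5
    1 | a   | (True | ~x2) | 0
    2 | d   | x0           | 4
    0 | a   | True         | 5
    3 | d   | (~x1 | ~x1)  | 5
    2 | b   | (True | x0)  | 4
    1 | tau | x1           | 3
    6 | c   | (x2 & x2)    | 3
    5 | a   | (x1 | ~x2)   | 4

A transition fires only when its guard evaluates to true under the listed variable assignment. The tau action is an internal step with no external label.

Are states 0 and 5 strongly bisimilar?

Compute ~ classes (split until stable):
  π0 = {{0,1,2,3,4,5,6}}
  π1 = {{0,5},{1},{2},{3},{4},{6}}
  π2 = {{0},{1},{2},{3},{4},{5},{6}}
Fixed point at round 3; 7 class(es).
0∈{0}, 5∈{5}

Answer: NOT BISIMILAR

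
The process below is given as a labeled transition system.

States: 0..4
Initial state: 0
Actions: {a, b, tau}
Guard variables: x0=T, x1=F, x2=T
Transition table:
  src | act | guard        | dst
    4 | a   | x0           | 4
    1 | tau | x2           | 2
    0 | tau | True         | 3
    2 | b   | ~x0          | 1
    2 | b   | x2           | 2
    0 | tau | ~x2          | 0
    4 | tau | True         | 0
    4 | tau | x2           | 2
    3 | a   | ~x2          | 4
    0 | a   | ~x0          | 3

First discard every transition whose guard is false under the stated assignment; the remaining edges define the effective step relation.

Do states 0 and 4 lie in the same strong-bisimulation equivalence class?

Answer: NOT BISIMILAR

Analysis:
Bisimulation quotient by refinement:
  P[0] = {{0,1,2,3,4}}
  P[1] = {{0,1},{2},{3},{4}}
  P[2] = {{0},{1},{2},{3},{4}}
Fixed point at round 3; 5 class(es).
0∈{0}, 4∈{4}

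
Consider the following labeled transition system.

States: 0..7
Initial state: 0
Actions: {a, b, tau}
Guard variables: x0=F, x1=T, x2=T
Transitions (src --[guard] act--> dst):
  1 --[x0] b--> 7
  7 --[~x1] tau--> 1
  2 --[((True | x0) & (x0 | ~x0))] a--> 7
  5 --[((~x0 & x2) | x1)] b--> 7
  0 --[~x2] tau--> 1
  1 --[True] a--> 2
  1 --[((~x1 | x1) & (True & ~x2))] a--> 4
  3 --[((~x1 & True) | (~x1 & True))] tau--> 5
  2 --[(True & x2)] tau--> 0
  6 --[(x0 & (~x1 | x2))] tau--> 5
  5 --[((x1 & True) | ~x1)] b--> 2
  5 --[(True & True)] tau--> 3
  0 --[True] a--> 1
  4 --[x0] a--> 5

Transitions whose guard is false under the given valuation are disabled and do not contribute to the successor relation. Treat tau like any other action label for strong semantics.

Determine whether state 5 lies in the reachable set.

7 transition(s) survive guard evaluation.
depth 0: {0}
depth 1: {1}  cumulative {0,1}
depth 2: {2}  cumulative {0,1,2}
depth 3: {7}  cumulative {0,1,2,7}
Reach set: {0,1,2,7}

Answer: UNREACHABLE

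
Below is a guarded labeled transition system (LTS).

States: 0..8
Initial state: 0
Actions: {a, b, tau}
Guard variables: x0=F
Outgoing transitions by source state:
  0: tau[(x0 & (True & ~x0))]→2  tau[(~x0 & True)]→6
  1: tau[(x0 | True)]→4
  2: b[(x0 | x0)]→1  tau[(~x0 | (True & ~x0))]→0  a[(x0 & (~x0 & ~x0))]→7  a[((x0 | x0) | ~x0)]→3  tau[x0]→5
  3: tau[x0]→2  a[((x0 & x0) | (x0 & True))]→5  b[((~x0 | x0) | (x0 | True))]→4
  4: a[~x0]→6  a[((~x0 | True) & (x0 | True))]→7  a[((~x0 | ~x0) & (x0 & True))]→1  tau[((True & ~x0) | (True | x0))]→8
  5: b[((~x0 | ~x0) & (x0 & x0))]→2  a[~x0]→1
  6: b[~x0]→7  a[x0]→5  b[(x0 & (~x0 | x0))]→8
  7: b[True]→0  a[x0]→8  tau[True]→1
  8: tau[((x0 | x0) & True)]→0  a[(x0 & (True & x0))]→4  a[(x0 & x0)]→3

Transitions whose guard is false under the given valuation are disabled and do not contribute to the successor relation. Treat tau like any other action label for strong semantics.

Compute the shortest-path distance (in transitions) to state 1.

BFS to 1:
  depth 0: {0}
  depth 1: {6}
  depth 2: {7}
  depth 3: {1}
depth(1)=3, e.g. tau·b·tau

Answer: 3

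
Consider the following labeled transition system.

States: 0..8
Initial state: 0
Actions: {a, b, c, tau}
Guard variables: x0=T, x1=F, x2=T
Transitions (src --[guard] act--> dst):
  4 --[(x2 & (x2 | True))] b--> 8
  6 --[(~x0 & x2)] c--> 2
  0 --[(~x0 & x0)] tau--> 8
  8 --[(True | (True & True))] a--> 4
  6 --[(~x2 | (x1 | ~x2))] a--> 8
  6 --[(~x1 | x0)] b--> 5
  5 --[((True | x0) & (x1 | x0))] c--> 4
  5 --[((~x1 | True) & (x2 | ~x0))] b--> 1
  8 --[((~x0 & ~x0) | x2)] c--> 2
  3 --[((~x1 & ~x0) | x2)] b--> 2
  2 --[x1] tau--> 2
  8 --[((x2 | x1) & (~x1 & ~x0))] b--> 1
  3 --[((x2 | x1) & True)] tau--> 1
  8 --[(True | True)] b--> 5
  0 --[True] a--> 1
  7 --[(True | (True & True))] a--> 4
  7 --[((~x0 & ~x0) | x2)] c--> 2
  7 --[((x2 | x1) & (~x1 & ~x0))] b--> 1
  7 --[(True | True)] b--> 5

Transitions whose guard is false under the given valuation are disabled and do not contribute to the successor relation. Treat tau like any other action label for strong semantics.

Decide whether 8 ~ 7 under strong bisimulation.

Answer: BISIMILAR

Analysis:
Compute ~ classes (split until stable):
  P[0] = {{0,1,2,3,4,5,6,7,8}}
  P[1] = {{0},{1,2},{3},{4,6},{5},{7,8}}
  P[2] = {{0},{1,2},{3},{4},{5},{6},{7,8}}
stable after 3 split(s): 7 block(s)
class of 8: {7,8}; class of 7: {7,8}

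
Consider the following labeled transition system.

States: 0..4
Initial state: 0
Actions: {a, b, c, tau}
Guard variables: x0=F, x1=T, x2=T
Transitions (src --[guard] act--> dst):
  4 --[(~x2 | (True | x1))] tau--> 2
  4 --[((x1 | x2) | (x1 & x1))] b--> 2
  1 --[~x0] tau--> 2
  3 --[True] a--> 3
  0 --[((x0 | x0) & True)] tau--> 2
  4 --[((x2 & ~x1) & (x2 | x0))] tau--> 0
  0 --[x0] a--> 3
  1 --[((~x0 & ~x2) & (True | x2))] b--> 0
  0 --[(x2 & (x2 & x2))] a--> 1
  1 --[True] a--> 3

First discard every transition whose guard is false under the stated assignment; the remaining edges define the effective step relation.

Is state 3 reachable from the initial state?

Guard filter leaves 6 enabled edge(s).
Layer 0: {0}
Layer 1: {1}  cumulative {0,1}
Layer 2: {2,3}  cumulative {0,1,2,3}
Reachable = {0,1,2,3}
witness 3: a·a

Answer: REACHABLE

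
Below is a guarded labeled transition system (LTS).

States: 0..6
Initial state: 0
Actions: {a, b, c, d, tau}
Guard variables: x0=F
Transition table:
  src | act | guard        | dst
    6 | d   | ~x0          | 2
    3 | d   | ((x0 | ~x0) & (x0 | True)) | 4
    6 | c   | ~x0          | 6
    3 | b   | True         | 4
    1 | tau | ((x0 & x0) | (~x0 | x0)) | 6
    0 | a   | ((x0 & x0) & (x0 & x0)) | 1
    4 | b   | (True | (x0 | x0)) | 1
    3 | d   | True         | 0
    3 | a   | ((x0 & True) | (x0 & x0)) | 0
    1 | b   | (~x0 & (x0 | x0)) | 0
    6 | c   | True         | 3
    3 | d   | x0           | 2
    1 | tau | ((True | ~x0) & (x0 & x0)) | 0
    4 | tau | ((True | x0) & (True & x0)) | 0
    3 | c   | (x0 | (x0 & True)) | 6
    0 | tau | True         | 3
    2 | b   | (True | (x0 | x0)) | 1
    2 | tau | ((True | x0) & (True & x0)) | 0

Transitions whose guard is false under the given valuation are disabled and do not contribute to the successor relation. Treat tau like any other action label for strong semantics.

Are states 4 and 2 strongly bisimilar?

Bisimulation quotient by refinement:
  P[0] = {{0,1,2,3,4,5,6}}
  P[1] = {{0,1},{2,4},{3},{5},{6}}
  P[2] = {{0},{1},{2,4},{3},{5},{6}}
6 equivalence class(es) (converged in 3)
class of 4: {2,4}; class of 2: {2,4}

Answer: BISIMILAR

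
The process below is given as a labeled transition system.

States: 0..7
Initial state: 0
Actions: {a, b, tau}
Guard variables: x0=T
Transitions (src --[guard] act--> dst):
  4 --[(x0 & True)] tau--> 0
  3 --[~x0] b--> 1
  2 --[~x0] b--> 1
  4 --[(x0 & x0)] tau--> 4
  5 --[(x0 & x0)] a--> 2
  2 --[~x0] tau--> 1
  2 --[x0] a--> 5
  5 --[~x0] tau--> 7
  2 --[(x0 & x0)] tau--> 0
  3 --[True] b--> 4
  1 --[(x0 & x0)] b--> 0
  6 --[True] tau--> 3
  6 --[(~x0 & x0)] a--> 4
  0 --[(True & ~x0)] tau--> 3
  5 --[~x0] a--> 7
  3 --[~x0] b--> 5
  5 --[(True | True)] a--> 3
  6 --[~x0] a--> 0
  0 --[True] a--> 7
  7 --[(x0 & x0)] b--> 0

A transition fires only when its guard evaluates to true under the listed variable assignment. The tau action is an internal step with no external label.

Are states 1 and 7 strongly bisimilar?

Bisimulation quotient by refinement:
  π0 = {{0,1,2,3,4,5,6,7}}
  π1 = {{0,5},{1,3,7},{2},{4,6}}
  π2 = {{0},{1,7},{2},{3},{4},{5},{6}}
Fixed point at round 3; 7 class(es).
1∈{1,7}, 7∈{1,7}

Answer: BISIMILAR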